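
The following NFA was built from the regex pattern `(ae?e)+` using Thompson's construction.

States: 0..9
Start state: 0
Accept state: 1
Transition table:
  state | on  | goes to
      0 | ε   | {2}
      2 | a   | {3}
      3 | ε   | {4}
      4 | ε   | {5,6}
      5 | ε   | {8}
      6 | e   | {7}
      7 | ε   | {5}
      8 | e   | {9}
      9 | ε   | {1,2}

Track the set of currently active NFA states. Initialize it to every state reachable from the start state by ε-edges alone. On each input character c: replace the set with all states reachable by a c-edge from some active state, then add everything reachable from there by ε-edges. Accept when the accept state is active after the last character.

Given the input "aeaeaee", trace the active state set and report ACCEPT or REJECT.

initial (ε-close {0}): {0,2}
'a' @ 1: {3,4,5,6,8}
'e' @ 2: {1,2,5,7,8,9}  (accept∈set)
'a' @ 3: {3,4,5,6,8}
'e' @ 4: {1,2,5,7,8,9}  (accept∈set)
'a' @ 5: {3,4,5,6,8}
'e' @ 6: {1,2,5,7,8,9}  (accept∈set)
'e' @ 7: {1,2,9}  (accept∈set)
after full input: {1,2,9}  (accept=1 in)

Answer: ACCEPT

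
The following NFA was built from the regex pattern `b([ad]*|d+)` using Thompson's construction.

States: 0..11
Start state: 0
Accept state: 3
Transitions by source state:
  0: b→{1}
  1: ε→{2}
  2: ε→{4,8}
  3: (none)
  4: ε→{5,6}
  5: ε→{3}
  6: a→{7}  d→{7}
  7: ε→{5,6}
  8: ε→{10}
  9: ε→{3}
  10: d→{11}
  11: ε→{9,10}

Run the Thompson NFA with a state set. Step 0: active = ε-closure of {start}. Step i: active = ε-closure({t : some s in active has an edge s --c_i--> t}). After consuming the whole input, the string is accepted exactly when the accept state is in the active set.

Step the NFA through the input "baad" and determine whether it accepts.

initial (ε-close {0}): {0}
'b' @ 1: {1,2,3,4,5,6,8,10}  (accept∈set)
'a' @ 2: {3,5,6,7}  (accept∈set)
'a' @ 3: {3,5,6,7}  (accept∈set)
'd' @ 4: {3,5,6,7}  (accept∈set)
final: {3,5,6,7}; accept 3 in set

Answer: ACCEPT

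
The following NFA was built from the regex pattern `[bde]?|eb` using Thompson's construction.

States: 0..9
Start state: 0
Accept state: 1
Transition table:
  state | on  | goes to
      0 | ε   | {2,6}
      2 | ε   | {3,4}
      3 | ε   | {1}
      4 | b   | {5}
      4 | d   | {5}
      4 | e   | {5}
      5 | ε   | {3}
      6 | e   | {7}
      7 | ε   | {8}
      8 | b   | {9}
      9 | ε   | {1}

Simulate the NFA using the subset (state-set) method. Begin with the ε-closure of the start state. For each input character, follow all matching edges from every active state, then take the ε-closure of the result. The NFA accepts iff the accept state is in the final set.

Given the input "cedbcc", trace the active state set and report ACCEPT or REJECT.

Answer: REJECT

Derivation:
initial (ε-close {0}): {0,1,2,3,4,6}
'c' @ 1: {}  — dead — no transitions
rest 'edbcc' ignored (set empty)
after full input: {}  (accept=1 not in)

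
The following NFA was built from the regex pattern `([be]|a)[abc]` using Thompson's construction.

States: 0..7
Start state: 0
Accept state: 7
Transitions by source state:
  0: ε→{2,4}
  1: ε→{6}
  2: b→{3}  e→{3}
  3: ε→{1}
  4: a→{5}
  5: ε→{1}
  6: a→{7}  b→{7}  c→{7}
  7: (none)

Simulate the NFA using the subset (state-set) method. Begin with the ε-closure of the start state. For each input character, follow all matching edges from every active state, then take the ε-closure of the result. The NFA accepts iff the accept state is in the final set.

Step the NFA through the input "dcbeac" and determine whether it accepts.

initial (ε-close {0}): {0,2,4}
'd' @ 1: {}  — state set empty
rest 'cbeac' ignored (set empty)
end set {} — state 7 not in

Answer: REJECT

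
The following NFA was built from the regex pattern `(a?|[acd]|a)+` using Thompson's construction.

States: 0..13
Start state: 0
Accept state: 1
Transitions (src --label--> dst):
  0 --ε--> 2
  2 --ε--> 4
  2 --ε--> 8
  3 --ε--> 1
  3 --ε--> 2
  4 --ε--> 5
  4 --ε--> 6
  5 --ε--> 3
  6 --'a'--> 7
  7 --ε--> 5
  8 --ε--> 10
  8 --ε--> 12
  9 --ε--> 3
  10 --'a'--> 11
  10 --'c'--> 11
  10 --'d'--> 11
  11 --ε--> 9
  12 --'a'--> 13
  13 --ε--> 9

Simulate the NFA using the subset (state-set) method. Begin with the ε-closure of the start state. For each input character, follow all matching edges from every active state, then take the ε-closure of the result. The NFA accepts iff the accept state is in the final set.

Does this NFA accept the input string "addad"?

S₀ = ε-closure({0}) = {0,1,2,3,4,5,6,8,10,12}
'a' @ 1: {1,2,3,4,5,6,7,8,9,10,11,12,13}  [accepting]
'd' @ 2: {1,2,3,4,5,6,8,9,10,11,12}  [accepting]
'd' @ 3: {1,2,3,4,5,6,8,9,10,11,12}  [accepting]
'a' @ 4: {1,2,3,4,5,6,7,8,9,10,11,12,13}  [accepting]
'd' @ 5: {1,2,3,4,5,6,8,9,10,11,12}  [accepting]
final: {1,2,3,4,5,6,8,9,10,11,12}; accept 1 in set

Answer: ACCEPT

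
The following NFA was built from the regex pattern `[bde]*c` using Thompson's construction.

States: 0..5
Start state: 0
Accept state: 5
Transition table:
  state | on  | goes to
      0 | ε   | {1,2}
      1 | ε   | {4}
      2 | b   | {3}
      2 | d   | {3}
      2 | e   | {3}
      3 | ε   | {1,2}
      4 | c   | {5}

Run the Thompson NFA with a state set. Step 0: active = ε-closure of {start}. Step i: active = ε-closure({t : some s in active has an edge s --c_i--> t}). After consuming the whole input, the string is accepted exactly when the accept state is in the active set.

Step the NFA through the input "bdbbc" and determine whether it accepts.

initial (ε-close {0}): {0,1,2,4}
'b' @ 1: {1,2,3,4}
'd' @ 2: {1,2,3,4}
'b' @ 3: {1,2,3,4}
'b' @ 4: {1,2,3,4}
'c' @ 5: {5}  (accept∈set)
final: {5}; accept 5 in set

Answer: ACCEPT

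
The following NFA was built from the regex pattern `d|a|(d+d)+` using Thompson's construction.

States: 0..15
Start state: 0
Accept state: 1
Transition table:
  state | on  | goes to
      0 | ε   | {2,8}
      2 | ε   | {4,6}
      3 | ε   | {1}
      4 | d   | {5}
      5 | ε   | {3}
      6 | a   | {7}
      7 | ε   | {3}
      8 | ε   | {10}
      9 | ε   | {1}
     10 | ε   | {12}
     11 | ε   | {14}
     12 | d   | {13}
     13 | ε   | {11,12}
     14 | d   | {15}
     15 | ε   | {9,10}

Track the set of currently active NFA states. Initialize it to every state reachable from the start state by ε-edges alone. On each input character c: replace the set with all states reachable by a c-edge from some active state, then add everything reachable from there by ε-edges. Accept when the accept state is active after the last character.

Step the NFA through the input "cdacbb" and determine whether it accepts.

Answer: REJECT

Derivation:
S₀ = ε-closure({0}) = {0,2,4,6,8,10,12}
'c' @ 1: {}  — dead — no transitions
rest 'dacbb' ignored (set empty)
final: {}; accept 1 not in set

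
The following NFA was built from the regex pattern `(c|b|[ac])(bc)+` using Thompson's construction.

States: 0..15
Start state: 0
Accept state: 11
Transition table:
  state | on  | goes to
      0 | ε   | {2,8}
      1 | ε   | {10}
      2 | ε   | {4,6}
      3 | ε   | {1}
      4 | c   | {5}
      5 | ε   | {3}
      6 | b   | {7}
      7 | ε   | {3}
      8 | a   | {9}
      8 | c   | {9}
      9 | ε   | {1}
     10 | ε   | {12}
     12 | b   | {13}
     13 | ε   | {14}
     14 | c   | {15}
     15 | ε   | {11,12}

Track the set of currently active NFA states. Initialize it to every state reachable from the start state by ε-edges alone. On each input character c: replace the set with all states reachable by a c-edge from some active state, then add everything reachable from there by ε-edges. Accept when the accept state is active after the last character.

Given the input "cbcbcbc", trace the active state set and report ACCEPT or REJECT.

start: ε-closure({0}) = {0,2,4,6,8}
'c' @ 1: {1,3,5,9,10,12}
'b' @ 2: {13,14}
'c' @ 3: {11,12,15}  [accepting]
'b' @ 4: {13,14}
'c' @ 5: {11,12,15}  [accepting]
'b' @ 6: {13,14}
'c' @ 7: {11,12,15}  [accepting]
end set {11,12,15} — state 11 in

Answer: ACCEPT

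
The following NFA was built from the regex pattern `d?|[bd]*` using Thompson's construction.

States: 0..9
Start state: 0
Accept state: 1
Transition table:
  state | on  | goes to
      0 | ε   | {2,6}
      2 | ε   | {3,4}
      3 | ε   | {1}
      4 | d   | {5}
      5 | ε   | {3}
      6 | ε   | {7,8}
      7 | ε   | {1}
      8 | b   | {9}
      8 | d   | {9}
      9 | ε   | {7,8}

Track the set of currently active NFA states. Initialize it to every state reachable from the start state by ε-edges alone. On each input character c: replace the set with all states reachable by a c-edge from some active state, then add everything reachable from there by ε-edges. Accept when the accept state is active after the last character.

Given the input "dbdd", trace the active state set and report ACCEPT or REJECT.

start: ε-closure({0}) = {0,1,2,3,4,6,7,8}
'd' @ 1: {1,3,5,7,8,9}  [accepting]
'b' @ 2: {1,7,8,9}  [accepting]
'd' @ 3: {1,7,8,9}  [accepting]
'd' @ 4: {1,7,8,9}  [accepting]
after full input: {1,7,8,9}  (accept=1 in)

Answer: ACCEPT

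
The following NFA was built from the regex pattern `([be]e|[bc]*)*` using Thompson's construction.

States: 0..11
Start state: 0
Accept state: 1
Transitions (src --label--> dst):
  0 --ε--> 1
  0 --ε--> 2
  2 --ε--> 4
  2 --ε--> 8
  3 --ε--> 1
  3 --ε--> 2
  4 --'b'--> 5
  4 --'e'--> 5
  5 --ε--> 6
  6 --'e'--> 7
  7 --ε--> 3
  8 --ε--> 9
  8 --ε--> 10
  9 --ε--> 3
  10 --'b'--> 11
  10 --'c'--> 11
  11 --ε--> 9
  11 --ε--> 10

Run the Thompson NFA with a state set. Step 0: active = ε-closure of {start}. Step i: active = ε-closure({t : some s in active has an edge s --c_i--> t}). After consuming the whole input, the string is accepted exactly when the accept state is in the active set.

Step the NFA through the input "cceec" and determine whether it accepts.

Answer: ACCEPT

Trace:
start: ε-closure({0}) = {0,1,2,3,4,8,9,10}
'c' @ 1: {1,2,3,4,8,9,10,11}  [accepting]
'c' @ 2: {1,2,3,4,8,9,10,11}  [accepting]
'e' @ 3: {5,6}
'e' @ 4: {1,2,3,4,7,8,9,10}  [accepting]
'c' @ 5: {1,2,3,4,8,9,10,11}  [accepting]
end set {1,2,3,4,8,9,10,11} — state 1 in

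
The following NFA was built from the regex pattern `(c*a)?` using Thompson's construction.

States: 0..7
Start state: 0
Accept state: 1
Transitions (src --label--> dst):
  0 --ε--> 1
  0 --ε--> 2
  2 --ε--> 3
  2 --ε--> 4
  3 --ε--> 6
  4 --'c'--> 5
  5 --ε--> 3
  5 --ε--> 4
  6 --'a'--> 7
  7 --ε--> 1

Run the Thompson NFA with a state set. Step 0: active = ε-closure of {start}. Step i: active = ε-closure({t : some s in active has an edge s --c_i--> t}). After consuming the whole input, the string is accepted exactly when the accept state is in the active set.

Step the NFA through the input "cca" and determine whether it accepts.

start: ε-closure({0}) = {0,1,2,3,4,6}
'c' @ 1: {3,4,5,6}
'c' @ 2: {3,4,5,6}
'a' @ 3: {1,7}  [accepting]
after full input: {1,7}  (accept=1 in)

Answer: ACCEPT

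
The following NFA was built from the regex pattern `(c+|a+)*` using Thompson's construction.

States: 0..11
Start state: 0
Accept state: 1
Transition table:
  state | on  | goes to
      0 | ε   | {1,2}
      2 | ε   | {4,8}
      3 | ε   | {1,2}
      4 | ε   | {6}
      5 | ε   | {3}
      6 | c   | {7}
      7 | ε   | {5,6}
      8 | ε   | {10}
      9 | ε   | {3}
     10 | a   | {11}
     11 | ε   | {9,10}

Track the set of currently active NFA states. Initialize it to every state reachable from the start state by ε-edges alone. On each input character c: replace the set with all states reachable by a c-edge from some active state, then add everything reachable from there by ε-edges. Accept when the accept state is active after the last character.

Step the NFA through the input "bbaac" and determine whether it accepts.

Answer: REJECT

Derivation:
initial (ε-close {0}): {0,1,2,4,6,8,10}
'b' @ 1: {}  — state set empty
rest 'baac' ignored (set empty)
after full input: {}  (accept=1 not in)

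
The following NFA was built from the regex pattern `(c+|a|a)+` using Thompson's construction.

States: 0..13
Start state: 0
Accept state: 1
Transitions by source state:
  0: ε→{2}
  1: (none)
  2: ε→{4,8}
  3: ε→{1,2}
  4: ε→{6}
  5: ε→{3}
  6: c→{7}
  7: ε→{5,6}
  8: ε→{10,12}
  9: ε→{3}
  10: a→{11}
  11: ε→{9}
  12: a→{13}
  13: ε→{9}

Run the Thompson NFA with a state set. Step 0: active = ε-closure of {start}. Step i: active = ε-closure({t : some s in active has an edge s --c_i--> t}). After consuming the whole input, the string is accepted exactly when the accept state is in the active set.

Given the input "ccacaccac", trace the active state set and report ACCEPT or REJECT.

initial (ε-close {0}): {0,2,4,6,8,10,12}
'c' @ 1: {1,2,3,4,5,6,7,8,10,12}  [accepting]
'c' @ 2: {1,2,3,4,5,6,7,8,10,12}  [accepting]
'a' @ 3: {1,2,3,4,6,8,9,10,11,12,13}  [accepting]
'c' @ 4: {1,2,3,4,5,6,7,8,10,12}  [accepting]
'a' @ 5: {1,2,3,4,6,8,9,10,11,12,13}  [accepting]
'c' @ 6: {1,2,3,4,5,6,7,8,10,12}  [accepting]
'c' @ 7: {1,2,3,4,5,6,7,8,10,12}  [accepting]
'a' @ 8: {1,2,3,4,6,8,9,10,11,12,13}  [accepting]
'c' @ 9: {1,2,3,4,5,6,7,8,10,12}  [accepting]
end set {1,2,3,4,5,6,7,8,10,12} — state 1 in

Answer: ACCEPT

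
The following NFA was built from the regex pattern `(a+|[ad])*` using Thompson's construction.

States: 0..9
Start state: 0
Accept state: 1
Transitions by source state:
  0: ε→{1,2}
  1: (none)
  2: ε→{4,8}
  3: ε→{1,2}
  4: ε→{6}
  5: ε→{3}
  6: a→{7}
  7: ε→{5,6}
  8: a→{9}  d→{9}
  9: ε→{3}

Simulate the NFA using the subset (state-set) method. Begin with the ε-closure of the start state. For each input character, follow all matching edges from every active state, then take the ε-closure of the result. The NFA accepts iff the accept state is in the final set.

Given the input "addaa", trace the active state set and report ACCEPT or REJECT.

Answer: ACCEPT

Steps:
initial (ε-close {0}): {0,1,2,4,6,8}
'a' @ 1: {1,2,3,4,5,6,7,8,9}  [accepting]
'd' @ 2: {1,2,3,4,6,8,9}  [accepting]
'd' @ 3: {1,2,3,4,6,8,9}  [accepting]
'a' @ 4: {1,2,3,4,5,6,7,8,9}  [accepting]
'a' @ 5: {1,2,3,4,5,6,7,8,9}  [accepting]
final: {1,2,3,4,5,6,7,8,9}; accept 1 in set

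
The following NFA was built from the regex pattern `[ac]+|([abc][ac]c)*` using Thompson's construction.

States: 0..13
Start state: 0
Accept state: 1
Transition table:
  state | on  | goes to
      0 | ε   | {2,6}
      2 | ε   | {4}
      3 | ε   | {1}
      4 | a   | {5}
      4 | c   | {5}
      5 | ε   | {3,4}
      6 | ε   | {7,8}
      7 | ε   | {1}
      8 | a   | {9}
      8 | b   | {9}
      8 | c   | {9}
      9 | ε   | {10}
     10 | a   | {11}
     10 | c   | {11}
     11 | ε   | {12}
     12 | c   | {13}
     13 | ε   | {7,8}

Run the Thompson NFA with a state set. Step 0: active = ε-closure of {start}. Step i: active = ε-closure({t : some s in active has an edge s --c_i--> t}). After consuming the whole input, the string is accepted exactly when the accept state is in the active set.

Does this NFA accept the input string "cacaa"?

Answer: ACCEPT

Derivation:
initial (ε-close {0}): {0,1,2,4,6,7,8}
'c' @ 1: {1,3,4,5,9,10}  ✓accept
'a' @ 2: {1,3,4,5,11,12}  ✓accept
'c' @ 3: {1,3,4,5,7,8,13}  ✓accept
'a' @ 4: {1,3,4,5,9,10}  ✓accept
'a' @ 5: {1,3,4,5,11,12}  ✓accept
final: {1,3,4,5,11,12}; accept 1 in set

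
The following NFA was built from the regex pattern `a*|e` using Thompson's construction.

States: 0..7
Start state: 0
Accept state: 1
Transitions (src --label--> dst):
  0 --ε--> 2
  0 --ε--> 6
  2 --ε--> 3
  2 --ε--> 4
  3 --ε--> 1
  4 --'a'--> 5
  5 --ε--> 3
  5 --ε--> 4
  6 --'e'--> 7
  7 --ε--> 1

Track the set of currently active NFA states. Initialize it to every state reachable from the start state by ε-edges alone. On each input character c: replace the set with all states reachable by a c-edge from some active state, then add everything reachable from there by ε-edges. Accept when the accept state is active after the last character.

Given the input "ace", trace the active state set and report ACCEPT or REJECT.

initial (ε-close {0}): {0,1,2,3,4,6}
'a' @ 1: {1,3,4,5}  ✓accept
'c' @ 2: {}  — state set empty
rest 'e' ignored (set empty)
end set {} — state 1 not in

Answer: REJECT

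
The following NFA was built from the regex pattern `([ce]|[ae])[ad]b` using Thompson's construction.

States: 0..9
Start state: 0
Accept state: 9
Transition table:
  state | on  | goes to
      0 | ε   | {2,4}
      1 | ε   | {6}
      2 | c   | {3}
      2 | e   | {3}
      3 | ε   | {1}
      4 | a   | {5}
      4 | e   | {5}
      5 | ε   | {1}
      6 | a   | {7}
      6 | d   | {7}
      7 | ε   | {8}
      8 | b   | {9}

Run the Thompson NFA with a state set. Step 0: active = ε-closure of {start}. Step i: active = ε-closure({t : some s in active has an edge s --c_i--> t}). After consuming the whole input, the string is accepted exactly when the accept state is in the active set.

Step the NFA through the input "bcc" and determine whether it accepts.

Answer: REJECT

Derivation:
start: ε-closure({0}) = {0,2,4}
'b' @ 1: {}  — no active states
rest 'cc' ignored (set empty)
after full input: {}  (accept=9 not in)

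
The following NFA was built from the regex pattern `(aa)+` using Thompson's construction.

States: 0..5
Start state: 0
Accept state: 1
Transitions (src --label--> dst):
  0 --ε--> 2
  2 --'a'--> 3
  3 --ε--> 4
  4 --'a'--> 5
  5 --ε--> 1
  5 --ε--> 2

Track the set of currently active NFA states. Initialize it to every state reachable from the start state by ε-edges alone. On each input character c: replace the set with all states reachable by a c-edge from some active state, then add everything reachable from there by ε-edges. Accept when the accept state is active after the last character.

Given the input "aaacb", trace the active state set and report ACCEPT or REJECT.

Answer: REJECT

Trace:
start: ε-closure({0}) = {0,2}
'a' @ 1: {3,4}
'a' @ 2: {1,2,5}  ✓accept
'a' @ 3: {3,4}
'c' @ 4: {}  — state set empty
rest 'b' ignored (set empty)
end set {} — state 1 not in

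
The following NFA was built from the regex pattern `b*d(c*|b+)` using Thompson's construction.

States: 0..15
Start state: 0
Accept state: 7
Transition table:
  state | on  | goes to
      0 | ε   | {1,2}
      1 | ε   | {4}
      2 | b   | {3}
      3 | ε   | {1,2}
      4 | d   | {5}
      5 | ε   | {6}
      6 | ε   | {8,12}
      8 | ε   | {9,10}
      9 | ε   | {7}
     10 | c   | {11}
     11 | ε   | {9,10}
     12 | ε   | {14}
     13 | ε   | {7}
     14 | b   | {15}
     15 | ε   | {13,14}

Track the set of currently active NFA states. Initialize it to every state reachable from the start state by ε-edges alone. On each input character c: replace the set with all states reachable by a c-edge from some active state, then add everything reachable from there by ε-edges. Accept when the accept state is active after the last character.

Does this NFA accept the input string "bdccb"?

Answer: REJECT

Derivation:
S₀ = ε-closure({0}) = {0,1,2,4}
'b' @ 1: {1,2,3,4}
'd' @ 2: {5,6,7,8,9,10,12,14}  [accepting]
'c' @ 3: {7,9,10,11}  [accepting]
'c' @ 4: {7,9,10,11}  [accepting]
'b' @ 5: {}  — no active states
end set {} — state 7 not in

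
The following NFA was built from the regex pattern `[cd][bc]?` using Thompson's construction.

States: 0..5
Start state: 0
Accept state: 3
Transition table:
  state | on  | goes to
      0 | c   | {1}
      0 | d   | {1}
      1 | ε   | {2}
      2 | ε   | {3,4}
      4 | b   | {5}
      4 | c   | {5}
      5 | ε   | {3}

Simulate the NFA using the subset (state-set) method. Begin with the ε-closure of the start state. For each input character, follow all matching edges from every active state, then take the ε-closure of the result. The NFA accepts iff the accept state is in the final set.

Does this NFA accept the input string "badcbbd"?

initial (ε-close {0}): {0}
'b' @ 1: {}  — state set empty
rest 'adcbbd' ignored (set empty)
end set {} — state 3 not in

Answer: REJECT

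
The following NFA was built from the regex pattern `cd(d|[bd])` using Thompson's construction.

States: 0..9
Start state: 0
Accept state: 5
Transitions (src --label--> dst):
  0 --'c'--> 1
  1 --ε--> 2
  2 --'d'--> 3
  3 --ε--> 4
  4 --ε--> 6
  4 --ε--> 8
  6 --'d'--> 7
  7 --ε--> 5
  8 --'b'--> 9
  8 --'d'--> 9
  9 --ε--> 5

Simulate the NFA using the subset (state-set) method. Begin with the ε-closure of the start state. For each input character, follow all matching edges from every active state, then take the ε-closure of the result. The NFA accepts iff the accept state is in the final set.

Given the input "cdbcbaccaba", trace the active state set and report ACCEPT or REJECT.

Answer: REJECT

Derivation:
start: ε-closure({0}) = {0}
'c' @ 1: {1,2}
'd' @ 2: {3,4,6,8}
'b' @ 3: {5,9}  (accept∈set)
'c' @ 4: {}  — state set empty
rest 'baccaba' ignored (set empty)
after full input: {}  (accept=5 not in)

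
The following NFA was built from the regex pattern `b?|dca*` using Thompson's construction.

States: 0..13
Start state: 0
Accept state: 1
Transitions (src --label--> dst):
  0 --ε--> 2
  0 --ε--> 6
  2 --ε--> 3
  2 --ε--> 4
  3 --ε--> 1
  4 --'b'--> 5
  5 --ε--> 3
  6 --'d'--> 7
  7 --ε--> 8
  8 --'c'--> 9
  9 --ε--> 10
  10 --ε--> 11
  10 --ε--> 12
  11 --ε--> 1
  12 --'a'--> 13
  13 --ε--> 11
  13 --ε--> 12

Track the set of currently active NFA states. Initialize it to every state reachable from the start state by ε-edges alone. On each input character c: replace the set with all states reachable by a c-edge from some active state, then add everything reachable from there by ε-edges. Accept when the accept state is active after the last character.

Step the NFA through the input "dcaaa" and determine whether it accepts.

Answer: ACCEPT

Trace:
S₀ = ε-closure({0}) = {0,1,2,3,4,6}
'd' @ 1: {7,8}
'c' @ 2: {1,9,10,11,12}  (accept∈set)
'a' @ 3: {1,11,12,13}  (accept∈set)
'a' @ 4: {1,11,12,13}  (accept∈set)
'a' @ 5: {1,11,12,13}  (accept∈set)
final: {1,11,12,13}; accept 1 in set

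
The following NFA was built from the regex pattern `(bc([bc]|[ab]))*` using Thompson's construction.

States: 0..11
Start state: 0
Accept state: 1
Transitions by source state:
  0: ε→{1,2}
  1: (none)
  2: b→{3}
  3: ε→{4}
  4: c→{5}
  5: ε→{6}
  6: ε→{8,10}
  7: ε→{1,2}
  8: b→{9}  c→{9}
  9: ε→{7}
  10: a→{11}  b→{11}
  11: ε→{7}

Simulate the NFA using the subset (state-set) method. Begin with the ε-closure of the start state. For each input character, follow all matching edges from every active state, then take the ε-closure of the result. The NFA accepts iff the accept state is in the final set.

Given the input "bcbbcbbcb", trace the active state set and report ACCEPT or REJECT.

initial (ε-close {0}): {0,1,2}
'b' @ 1: {3,4}
'c' @ 2: {5,6,8,10}
'b' @ 3: {1,2,7,9,11}  (accept∈set)
'b' @ 4: {3,4}
'c' @ 5: {5,6,8,10}
'b' @ 6: {1,2,7,9,11}  (accept∈set)
'b' @ 7: {3,4}
'c' @ 8: {5,6,8,10}
'b' @ 9: {1,2,7,9,11}  (accept∈set)
final: {1,2,7,9,11}; accept 1 in set

Answer: ACCEPT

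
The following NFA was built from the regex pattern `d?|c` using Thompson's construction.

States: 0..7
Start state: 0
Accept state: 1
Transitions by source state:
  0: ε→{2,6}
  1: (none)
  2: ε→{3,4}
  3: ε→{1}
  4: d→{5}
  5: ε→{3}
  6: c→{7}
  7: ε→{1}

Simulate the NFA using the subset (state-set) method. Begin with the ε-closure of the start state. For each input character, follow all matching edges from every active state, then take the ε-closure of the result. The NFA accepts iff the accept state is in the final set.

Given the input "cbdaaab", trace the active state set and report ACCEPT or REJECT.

Answer: REJECT

Trace:
S₀ = ε-closure({0}) = {0,1,2,3,4,6}
'c' @ 1: {1,7}  ✓accept
'b' @ 2: {}  — dead — no transitions
rest 'daaab' ignored (set empty)
final: {}; accept 1 not in set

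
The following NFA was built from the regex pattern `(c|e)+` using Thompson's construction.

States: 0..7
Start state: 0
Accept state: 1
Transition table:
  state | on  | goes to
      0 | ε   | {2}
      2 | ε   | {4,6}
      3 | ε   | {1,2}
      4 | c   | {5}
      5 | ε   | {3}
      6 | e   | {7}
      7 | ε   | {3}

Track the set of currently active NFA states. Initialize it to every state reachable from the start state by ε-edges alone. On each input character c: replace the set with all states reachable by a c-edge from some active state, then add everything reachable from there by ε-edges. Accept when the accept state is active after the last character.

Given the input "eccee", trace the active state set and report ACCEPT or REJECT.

start: ε-closure({0}) = {0,2,4,6}
'e' @ 1: {1,2,3,4,6,7}  [accepting]
'c' @ 2: {1,2,3,4,5,6}  [accepting]
'c' @ 3: {1,2,3,4,5,6}  [accepting]
'e' @ 4: {1,2,3,4,6,7}  [accepting]
'e' @ 5: {1,2,3,4,6,7}  [accepting]
final: {1,2,3,4,6,7}; accept 1 in set

Answer: ACCEPT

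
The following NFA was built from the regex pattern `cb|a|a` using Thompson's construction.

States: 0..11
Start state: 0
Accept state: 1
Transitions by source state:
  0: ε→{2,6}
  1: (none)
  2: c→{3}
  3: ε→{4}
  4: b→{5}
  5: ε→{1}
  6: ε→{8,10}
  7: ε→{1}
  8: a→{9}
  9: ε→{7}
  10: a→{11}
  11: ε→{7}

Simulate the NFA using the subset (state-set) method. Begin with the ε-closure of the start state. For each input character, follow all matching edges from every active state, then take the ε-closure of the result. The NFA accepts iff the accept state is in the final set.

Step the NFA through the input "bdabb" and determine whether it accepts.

start: ε-closure({0}) = {0,2,6,8,10}
'b' @ 1: {}  — state set empty
rest 'dabb' ignored (set empty)
after full input: {}  (accept=1 not in)

Answer: REJECT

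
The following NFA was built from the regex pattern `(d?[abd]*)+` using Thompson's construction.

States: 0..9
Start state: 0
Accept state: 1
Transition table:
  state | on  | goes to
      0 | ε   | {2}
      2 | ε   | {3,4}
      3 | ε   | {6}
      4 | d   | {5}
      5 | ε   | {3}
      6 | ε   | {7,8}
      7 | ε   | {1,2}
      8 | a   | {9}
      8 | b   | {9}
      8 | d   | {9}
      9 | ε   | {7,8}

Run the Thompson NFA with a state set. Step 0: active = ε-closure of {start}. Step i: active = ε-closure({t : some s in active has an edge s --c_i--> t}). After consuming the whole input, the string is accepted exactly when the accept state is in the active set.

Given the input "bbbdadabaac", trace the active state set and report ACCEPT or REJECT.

Answer: REJECT

Steps:
start: ε-closure({0}) = {0,1,2,3,4,6,7,8}
'b' @ 1: {1,2,3,4,6,7,8,9}  ✓accept
'b' @ 2: {1,2,3,4,6,7,8,9}  ✓accept
'b' @ 3: {1,2,3,4,6,7,8,9}  ✓accept
'd' @ 4: {1,2,3,4,5,6,7,8,9}  ✓accept
'a' @ 5: {1,2,3,4,6,7,8,9}  ✓accept
'd' @ 6: {1,2,3,4,5,6,7,8,9}  ✓accept
'a' @ 7: {1,2,3,4,6,7,8,9}  ✓accept
'b' @ 8: {1,2,3,4,6,7,8,9}  ✓accept
'a' @ 9: {1,2,3,4,6,7,8,9}  ✓accept
'a' @ 10: {1,2,3,4,6,7,8,9}  ✓accept
'c' @ 11: {}  — state set empty
after full input: {}  (accept=1 not in)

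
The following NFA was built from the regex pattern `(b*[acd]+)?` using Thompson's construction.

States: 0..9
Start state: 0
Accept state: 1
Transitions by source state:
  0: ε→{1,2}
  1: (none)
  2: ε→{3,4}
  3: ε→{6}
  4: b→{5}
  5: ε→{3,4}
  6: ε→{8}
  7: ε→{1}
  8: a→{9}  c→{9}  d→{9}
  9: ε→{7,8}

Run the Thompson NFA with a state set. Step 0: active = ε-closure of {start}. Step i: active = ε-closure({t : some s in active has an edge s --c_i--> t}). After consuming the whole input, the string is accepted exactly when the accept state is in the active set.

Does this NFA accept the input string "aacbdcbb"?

initial (ε-close {0}): {0,1,2,3,4,6,8}
'a' @ 1: {1,7,8,9}  [accepting]
'a' @ 2: {1,7,8,9}  [accepting]
'c' @ 3: {1,7,8,9}  [accepting]
'b' @ 4: {}  — no active states
rest 'dcbb' ignored (set empty)
after full input: {}  (accept=1 not in)

Answer: REJECT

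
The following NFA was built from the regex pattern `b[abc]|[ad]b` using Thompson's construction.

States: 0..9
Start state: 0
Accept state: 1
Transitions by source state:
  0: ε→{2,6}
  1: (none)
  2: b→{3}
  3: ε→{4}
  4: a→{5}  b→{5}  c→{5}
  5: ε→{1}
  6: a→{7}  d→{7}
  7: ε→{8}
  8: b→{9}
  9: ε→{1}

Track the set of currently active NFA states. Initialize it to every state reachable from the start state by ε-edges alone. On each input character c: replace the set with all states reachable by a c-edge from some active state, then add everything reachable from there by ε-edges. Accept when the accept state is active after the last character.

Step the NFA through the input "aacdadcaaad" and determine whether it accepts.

Answer: REJECT

Derivation:
start: ε-closure({0}) = {0,2,6}
'a' @ 1: {7,8}
'a' @ 2: {}  — state set empty
rest 'cdadcaaad' ignored (set empty)
final: {}; accept 1 not in set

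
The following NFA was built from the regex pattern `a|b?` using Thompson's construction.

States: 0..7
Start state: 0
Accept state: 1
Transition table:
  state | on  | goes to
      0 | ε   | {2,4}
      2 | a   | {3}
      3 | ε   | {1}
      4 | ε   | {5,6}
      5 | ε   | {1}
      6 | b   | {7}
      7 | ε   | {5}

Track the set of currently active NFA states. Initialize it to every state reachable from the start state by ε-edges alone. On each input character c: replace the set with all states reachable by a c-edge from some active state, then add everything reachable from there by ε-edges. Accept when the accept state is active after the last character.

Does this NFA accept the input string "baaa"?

initial (ε-close {0}): {0,1,2,4,5,6}
'b' @ 1: {1,5,7}  (accept∈set)
'a' @ 2: {}  — state set empty
rest 'aa' ignored (set empty)
after full input: {}  (accept=1 not in)

Answer: REJECT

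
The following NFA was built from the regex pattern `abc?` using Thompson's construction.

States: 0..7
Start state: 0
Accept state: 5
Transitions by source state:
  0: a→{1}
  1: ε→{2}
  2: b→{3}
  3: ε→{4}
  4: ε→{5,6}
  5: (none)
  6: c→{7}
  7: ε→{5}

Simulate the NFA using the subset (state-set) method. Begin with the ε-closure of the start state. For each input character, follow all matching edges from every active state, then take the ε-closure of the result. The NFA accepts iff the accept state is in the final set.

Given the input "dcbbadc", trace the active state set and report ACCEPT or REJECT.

Answer: REJECT

Trace:
initial (ε-close {0}): {0}
'd' @ 1: {}  — no active states
rest 'cbbadc' ignored (set empty)
final: {}; accept 5 not in set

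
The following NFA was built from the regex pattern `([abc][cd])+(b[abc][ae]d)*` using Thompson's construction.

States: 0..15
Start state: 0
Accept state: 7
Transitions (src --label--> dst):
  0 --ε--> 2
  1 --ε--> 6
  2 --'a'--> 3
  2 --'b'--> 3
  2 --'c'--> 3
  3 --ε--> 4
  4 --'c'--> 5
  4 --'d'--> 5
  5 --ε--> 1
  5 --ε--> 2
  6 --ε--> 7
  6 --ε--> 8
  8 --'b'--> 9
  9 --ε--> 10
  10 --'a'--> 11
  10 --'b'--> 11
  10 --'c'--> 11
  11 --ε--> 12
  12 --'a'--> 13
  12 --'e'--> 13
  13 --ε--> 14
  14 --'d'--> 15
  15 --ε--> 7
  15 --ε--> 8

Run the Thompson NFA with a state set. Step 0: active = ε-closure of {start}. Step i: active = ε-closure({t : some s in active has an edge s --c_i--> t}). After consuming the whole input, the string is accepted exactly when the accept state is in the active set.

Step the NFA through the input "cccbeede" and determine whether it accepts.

initial (ε-close {0}): {0,2}
'c' @ 1: {3,4}
'c' @ 2: {1,2,5,6,7,8}  (accept∈set)
'c' @ 3: {3,4}
'b' @ 4: {}  — dead — no transitions
rest 'eede' ignored (set empty)
end set {} — state 7 not in

Answer: REJECT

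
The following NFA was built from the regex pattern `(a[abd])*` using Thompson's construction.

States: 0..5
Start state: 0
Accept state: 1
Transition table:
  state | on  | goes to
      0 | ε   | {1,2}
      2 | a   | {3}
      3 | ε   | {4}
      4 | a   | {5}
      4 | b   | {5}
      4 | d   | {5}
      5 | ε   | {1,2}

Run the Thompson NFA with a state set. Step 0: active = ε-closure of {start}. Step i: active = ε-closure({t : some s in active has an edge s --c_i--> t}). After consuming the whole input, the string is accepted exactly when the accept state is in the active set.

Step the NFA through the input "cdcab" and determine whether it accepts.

S₀ = ε-closure({0}) = {0,1,2}
'c' @ 1: {}  — no active states
rest 'dcab' ignored (set empty)
end set {} — state 1 not in

Answer: REJECT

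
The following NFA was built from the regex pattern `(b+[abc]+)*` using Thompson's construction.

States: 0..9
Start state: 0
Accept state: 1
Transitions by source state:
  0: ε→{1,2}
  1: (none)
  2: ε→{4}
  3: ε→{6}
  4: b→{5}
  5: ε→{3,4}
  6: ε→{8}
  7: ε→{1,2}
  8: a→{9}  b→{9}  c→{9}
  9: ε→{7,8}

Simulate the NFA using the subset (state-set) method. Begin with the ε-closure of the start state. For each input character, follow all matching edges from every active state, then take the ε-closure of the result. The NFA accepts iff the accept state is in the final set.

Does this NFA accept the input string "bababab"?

Answer: ACCEPT

Trace:
start: ε-closure({0}) = {0,1,2,4}
'b' @ 1: {3,4,5,6,8}
'a' @ 2: {1,2,4,7,8,9}  (accept∈set)
'b' @ 3: {1,2,3,4,5,6,7,8,9}  (accept∈set)
'a' @ 4: {1,2,4,7,8,9}  (accept∈set)
'b' @ 5: {1,2,3,4,5,6,7,8,9}  (accept∈set)
'a' @ 6: {1,2,4,7,8,9}  (accept∈set)
'b' @ 7: {1,2,3,4,5,6,7,8,9}  (accept∈set)
end set {1,2,3,4,5,6,7,8,9} — state 1 in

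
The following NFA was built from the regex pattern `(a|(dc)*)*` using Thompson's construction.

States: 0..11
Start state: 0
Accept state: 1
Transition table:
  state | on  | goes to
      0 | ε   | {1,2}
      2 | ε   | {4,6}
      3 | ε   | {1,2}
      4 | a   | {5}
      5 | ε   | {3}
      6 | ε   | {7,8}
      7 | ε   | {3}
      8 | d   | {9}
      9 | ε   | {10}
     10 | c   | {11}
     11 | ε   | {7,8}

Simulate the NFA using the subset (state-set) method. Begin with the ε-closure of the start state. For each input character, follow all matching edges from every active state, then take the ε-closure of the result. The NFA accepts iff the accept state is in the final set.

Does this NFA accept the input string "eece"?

Answer: REJECT

Trace:
initial (ε-close {0}): {0,1,2,3,4,6,7,8}
'e' @ 1: {}  — dead — no transitions
rest 'ece' ignored (set empty)
after full input: {}  (accept=1 not in)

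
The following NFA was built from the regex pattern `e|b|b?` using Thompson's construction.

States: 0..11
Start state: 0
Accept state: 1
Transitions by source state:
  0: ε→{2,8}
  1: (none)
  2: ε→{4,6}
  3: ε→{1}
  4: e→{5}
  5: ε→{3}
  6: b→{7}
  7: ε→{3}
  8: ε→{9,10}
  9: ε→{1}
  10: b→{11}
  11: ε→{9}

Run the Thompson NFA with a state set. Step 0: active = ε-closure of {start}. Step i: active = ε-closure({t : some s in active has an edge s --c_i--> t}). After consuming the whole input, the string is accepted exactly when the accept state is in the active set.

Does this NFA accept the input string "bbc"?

initial (ε-close {0}): {0,1,2,4,6,8,9,10}
'b' @ 1: {1,3,7,9,11}  [accepting]
'b' @ 2: {}  — no active states
rest 'c' ignored (set empty)
after full input: {}  (accept=1 not in)

Answer: REJECT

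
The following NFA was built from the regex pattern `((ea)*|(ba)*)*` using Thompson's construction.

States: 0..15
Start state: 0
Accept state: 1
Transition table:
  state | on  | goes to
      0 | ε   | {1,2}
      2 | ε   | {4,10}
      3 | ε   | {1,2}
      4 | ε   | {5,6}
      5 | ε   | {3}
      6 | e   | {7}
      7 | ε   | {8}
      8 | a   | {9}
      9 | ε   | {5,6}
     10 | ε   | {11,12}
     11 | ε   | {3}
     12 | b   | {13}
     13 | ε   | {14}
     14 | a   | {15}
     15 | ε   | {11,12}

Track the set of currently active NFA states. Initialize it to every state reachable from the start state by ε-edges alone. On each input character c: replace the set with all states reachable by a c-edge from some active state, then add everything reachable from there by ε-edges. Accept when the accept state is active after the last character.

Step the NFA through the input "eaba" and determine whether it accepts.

Answer: ACCEPT

Steps:
initial (ε-close {0}): {0,1,2,3,4,5,6,10,11,12}
'e' @ 1: {7,8}
'a' @ 2: {1,2,3,4,5,6,9,10,11,12}  [accepting]
'b' @ 3: {13,14}
'a' @ 4: {1,2,3,4,5,6,10,11,12,15}  [accepting]
after full input: {1,2,3,4,5,6,10,11,12,15}  (accept=1 in)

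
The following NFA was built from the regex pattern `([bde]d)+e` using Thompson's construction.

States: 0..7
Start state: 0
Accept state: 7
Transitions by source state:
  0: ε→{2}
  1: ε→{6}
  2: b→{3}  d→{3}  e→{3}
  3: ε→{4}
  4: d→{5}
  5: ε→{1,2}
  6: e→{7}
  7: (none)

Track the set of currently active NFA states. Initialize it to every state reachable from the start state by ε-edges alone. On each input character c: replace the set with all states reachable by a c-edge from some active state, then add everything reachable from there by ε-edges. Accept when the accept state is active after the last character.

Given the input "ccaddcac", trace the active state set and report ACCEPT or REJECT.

initial (ε-close {0}): {0,2}
'c' @ 1: {}  — no active states
rest 'caddcac' ignored (set empty)
after full input: {}  (accept=7 not in)

Answer: REJECT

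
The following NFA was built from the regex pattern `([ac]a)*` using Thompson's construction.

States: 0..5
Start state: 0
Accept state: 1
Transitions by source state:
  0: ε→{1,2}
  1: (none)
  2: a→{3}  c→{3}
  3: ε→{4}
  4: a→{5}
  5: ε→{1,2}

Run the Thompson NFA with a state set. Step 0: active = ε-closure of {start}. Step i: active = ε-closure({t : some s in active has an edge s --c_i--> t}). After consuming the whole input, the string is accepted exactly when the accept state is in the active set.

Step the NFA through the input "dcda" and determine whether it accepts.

initial (ε-close {0}): {0,1,2}
'd' @ 1: {}  — state set empty
rest 'cda' ignored (set empty)
after full input: {}  (accept=1 not in)

Answer: REJECT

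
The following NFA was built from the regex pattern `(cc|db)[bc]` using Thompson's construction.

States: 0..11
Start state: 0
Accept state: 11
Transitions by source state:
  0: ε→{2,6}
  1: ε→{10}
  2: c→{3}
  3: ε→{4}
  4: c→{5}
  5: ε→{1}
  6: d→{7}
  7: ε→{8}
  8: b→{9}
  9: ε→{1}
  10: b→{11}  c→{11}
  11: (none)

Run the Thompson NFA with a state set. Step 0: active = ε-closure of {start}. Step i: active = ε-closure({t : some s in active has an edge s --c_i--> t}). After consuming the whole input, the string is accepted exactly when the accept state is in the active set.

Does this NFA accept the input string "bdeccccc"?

S₀ = ε-closure({0}) = {0,2,6}
'b' @ 1: {}  — state set empty
rest 'deccccc' ignored (set empty)
after full input: {}  (accept=11 not in)

Answer: REJECT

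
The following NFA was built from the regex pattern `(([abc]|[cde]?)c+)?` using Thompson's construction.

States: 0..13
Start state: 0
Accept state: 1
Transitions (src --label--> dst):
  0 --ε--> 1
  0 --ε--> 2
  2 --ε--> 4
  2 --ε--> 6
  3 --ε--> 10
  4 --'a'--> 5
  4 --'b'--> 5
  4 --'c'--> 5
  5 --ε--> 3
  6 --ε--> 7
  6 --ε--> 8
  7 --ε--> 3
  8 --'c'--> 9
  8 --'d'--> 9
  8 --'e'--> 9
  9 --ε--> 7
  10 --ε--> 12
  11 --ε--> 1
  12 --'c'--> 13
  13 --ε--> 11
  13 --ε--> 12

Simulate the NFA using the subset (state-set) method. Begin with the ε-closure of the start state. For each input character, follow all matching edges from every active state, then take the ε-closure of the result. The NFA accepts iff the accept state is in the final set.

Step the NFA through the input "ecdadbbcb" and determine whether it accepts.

Answer: REJECT

Steps:
initial (ε-close {0}): {0,1,2,3,4,6,7,8,10,12}
'e' @ 1: {3,7,9,10,12}
'c' @ 2: {1,11,12,13}  [accepting]
'd' @ 3: {}  — no active states
rest 'adbbcb' ignored (set empty)
end set {} — state 1 not in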